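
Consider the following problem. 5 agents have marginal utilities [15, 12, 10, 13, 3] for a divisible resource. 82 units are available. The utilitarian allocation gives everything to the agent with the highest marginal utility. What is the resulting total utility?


Step 1: The marginal utilities are [15, 12, 10, 13, 3]
Step 2: The highest marginal utility is 15
Step 3: All 82 units go to that agent
Step 4: Total utility = 15 * 82 = 1230

1230


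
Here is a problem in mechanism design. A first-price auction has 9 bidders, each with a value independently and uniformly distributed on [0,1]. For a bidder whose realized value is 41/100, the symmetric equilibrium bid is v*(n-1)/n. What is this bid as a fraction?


Step 1: The symmetric BNE bidding function is b(v) = v * (n-1) / n
Step 2: Substitute v = 41/100 and n = 9
Step 3: b = 41/100 * 8/9
Step 4: b = 82/225

82/225


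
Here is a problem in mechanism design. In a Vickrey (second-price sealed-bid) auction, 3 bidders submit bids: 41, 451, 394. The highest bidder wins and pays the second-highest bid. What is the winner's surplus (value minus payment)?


Step 1: Sort bids in descending order: 451, 394, 41
Step 2: The winning bid is the highest: 451
Step 3: The payment equals the second-highest bid: 394
Step 4: Surplus = winner's bid - payment = 451 - 394 = 57

57


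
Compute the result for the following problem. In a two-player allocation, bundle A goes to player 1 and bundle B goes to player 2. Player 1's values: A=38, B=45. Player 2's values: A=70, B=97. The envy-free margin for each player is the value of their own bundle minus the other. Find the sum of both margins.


Step 1: Player 1's margin = v1(A) - v1(B) = 38 - 45 = -7
Step 2: Player 2's margin = v2(B) - v2(A) = 97 - 70 = 27
Step 3: Total margin = -7 + 27 = 20

20


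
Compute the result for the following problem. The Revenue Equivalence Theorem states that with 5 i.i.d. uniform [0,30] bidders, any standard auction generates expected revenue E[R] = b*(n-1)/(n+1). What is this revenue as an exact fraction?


Step 1: By Revenue Equivalence, expected revenue = b*(n-1)/(n+1)
Step 2: Substituting n = 5, b = 30
Step 3: Revenue = 30*(5-1)/(5+1) = 30*4/6
Step 4: Revenue = 120/6 = 20

20


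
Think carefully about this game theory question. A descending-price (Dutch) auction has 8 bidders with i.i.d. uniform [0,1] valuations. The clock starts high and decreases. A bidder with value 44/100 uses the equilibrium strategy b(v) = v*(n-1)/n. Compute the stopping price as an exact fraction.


Step 1: Dutch auctions are strategically equivalent to first-price auctions
Step 2: The equilibrium bid is b(v) = v*(n-1)/n
Step 3: b = 11/25 * 7/8
Step 4: b = 77/200

77/200


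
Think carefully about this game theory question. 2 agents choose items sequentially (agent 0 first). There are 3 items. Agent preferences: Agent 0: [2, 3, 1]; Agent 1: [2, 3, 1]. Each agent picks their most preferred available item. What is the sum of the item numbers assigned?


Step 1: Agent 0 picks item 2
Step 2: Agent 1 picks item 3
Step 3: Sum = 2 + 3 = 5

5


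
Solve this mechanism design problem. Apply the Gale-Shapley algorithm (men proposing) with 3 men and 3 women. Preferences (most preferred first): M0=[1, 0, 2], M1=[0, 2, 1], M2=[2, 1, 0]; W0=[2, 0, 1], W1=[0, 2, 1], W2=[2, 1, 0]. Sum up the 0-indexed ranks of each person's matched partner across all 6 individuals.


Step 1: Run Gale-Shapley (men propose, women hold best offer):
  M0 proposes to W1; she accepts
  M1 proposes to W0; she accepts
  M2 proposes to W2; she accepts
Step 2: Final matching: W0-M1, W1-M0, W2-M2
Step 3: 0-indexed ranks (man's rank of his match, then woman's): 0 + 2 + 0 + 0 + 0 + 0
Step 4: Total rank sum = 2

2


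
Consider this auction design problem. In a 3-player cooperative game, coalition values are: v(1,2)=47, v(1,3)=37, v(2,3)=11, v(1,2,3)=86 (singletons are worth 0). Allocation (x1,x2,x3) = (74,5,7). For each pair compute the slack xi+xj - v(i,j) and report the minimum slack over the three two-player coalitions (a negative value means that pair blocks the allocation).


Step 1: Slack for coalition (1,2): x1+x2 - v12 = 79 - 47 = 32
Step 2: Slack for coalition (1,3): x1+x3 - v13 = 81 - 37 = 44
Step 3: Slack for coalition (2,3): x2+x3 - v23 = 12 - 11 = 1
Step 4: Minimum slack = min(32, 44, 1) = 1, attained by (2,3); no pair can gain by deviating, so the allocation is in the core

1


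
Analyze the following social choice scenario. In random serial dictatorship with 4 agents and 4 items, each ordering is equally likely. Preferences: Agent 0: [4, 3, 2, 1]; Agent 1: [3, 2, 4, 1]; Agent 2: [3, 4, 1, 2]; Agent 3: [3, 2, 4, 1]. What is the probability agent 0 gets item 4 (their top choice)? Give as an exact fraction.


Step 1: Agent 0 wants item 4
Step 2: There are 24 possible orderings of agents
Step 3: In 16 orderings, agent 0 gets item 4
Step 4: Probability = 16/24 = 2/3

2/3


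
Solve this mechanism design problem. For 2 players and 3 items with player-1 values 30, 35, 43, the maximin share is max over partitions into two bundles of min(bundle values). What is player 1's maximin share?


Step 1: Item values = 30, 35, 43
Step 2: Enumerate all 2-bundle partitions and take the smaller bundle:
  Partition 1: {30} vs {35,43} -> bundles 30, 78; min = 30
  Partition 2: {35} vs {30,43} -> bundles 35, 73; min = 35
  Partition 3: {43} vs {30,35} -> bundles 43, 65; min = 43
Step 3: MMS = max(30, 35, 43) = 43

43


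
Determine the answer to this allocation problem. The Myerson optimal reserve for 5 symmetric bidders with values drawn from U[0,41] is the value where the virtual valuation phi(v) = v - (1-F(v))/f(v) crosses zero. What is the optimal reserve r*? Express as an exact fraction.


Step 1: For U[0,41], F(v) = v/41 and f(v) = 1/41
Step 2: phi(v) = v - (1 - v/41)/(1/41) = v - (41 - v) = 2v - 41
Step 3: Set phi(r*) = 0: 2r* - 41 = 0
Step 4: r* = 41/2 (the number of bidders n = 5 does not enter)

41/2


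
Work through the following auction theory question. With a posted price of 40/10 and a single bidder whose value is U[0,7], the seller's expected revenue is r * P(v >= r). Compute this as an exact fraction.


Step 1: Posted price r = 4, value support [0,7]
Step 2: P(v >= r) = (7 - 4)/7 = 3/7
Step 3: Expected revenue = r * P(v >= r) = 4 * 3/7
Step 4: Revenue = 12/7

12/7


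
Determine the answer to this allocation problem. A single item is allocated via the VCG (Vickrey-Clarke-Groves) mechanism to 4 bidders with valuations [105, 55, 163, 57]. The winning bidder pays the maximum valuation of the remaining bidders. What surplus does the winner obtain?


Step 1: The winner is the agent with the highest value: agent 2 with value 163
Step 2: Values of other agents: [105, 55, 57]
Step 3: VCG payment = max of others' values = 105
Step 4: Surplus = 163 - 105 = 58

58


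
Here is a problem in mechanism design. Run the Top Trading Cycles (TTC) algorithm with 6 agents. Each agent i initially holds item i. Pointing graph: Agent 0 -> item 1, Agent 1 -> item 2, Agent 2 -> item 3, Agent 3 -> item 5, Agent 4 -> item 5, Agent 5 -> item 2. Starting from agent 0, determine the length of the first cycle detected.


Step 1: Trace the pointer graph from agent 0: 0 -> 1 -> 2 -> 3 -> 5 -> 2
Step 2: A cycle is detected when we revisit agent 2
Step 3: The cycle is: 2 -> 3 -> 5 -> 2
Step 4: Cycle length = 3

3


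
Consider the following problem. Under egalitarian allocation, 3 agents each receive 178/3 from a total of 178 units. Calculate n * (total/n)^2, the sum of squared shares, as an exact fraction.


Step 1: Each agent's share = 178/3
Step 2: Square of each share = (178/3)^2 = 31684/9
Step 3: Sum of squares = 3 * 31684/9 = 31684/3

31684/3


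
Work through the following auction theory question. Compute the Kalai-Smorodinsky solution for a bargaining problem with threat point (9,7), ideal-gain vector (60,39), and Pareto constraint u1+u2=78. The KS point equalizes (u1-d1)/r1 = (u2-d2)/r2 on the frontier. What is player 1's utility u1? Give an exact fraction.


Step 1: At the KS point, (u1-d1)/r1 = (u2-d2)/r2 = t and u1+u2 = 78
Step 2: u1 = d1 + r1*t and u2 = d2 + r2*t, so (d1 + r1*t) + (d2 + r2*t) = 78
Step 3: t = (78 - 9 - 7)/(60 + 39) = 62/99
Step 4: u1 = d1 + r1*t = 9 + 60 * 62/99 = 1537/33
Step 5: (Check: u2 = d2 + r2*t = 1037/33; u1+u2 = 1537/33 + 1037/33 = 78, on the frontier.)

1537/33


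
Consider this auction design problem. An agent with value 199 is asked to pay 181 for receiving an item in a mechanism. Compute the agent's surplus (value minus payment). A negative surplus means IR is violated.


Step 1: Surplus = value - payment = 199 - 181 = 18
Step 2: IR is satisfied (surplus >= 0)

18


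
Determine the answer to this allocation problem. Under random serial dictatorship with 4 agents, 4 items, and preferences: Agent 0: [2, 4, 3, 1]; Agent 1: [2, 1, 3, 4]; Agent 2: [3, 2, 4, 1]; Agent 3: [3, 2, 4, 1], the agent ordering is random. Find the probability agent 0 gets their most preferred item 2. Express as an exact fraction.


Step 1: Agent 0 wants item 2
Step 2: There are 24 possible orderings of agents
Step 3: In 10 orderings, agent 0 gets item 2
Step 4: Probability = 10/24 = 5/12

5/12


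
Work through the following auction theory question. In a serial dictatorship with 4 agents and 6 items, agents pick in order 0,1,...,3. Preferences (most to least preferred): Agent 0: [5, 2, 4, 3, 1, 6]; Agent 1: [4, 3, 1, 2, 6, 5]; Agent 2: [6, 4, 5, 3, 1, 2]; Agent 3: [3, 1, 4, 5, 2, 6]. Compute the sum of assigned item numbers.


Step 1: Agent 0 picks item 5
Step 2: Agent 1 picks item 4
Step 3: Agent 2 picks item 6
Step 4: Agent 3 picks item 3
Step 5: Sum = 5 + 4 + 6 + 3 = 18

18


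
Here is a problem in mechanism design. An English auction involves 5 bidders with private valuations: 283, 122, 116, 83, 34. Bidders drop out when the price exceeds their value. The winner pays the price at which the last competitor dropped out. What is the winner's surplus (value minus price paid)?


Step 1: Identify the highest value: 283
Step 2: Identify the second-highest value: 122
Step 3: The final price = second-highest value = 122
Step 4: Surplus = 283 - 122 = 161

161


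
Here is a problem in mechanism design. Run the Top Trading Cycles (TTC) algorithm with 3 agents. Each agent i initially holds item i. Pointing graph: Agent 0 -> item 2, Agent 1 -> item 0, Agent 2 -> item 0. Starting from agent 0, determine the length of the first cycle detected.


Step 1: Trace the pointer graph from agent 0: 0 -> 2 -> 0
Step 2: A cycle is detected when we revisit agent 0
Step 3: The cycle is: 0 -> 2 -> 0
Step 4: Cycle length = 2

2


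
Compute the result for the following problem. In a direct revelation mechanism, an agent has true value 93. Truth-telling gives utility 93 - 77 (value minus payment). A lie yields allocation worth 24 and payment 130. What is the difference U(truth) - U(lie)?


Step 1: U(truth) = value - payment = 93 - 77 = 16
Step 2: U(lie) = allocation - payment = 24 - 130 = -106
Step 3: IC gap = 16 - (-106) = 122

122


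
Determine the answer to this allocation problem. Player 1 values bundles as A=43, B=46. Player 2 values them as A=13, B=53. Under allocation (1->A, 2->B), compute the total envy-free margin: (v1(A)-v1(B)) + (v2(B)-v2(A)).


Step 1: Player 1's margin = v1(A) - v1(B) = 43 - 46 = -3
Step 2: Player 2's margin = v2(B) - v2(A) = 53 - 13 = 40
Step 3: Total margin = -3 + 40 = 37

37


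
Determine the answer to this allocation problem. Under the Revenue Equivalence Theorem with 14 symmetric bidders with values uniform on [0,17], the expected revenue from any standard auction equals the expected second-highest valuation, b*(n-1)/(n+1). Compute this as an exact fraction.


Step 1: By Revenue Equivalence, expected revenue = b*(n-1)/(n+1)
Step 2: Substituting n = 14, b = 17
Step 3: Revenue = 17*(14-1)/(14+1) = 17*13/15
Step 4: Revenue = 221/15

221/15


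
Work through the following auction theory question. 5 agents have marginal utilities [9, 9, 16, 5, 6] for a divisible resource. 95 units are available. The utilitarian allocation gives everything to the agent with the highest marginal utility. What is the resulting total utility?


Step 1: The marginal utilities are [9, 9, 16, 5, 6]
Step 2: The highest marginal utility is 16
Step 3: All 95 units go to that agent
Step 4: Total utility = 16 * 95 = 1520

1520


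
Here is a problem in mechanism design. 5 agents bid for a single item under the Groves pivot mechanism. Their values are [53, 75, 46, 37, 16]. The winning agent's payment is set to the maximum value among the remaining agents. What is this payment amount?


Step 1: The efficient winner is agent 1 with value 75
Step 2: Other agents' values: [53, 46, 37, 16]
Step 3: Pivot payment = max(others) = 53
Step 4: The winner pays 53

53


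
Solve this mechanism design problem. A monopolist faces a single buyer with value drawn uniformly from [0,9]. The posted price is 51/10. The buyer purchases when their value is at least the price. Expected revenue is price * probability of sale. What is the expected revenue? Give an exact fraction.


Step 1: Posted price r = 51/10, value support [0,9]
Step 2: P(v >= r) = (9 - 51/10)/9 = 13/30
Step 3: Expected revenue = r * P(v >= r) = 51/10 * 13/30
Step 4: Revenue = 221/100

221/100


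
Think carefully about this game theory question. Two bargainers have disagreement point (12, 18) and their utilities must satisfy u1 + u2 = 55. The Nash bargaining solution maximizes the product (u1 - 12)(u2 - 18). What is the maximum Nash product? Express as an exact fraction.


Step 1: The Nash solution splits surplus symmetrically above the disagreement point
Step 2: u1 = (total + d1 - d2)/2 = (55 + 12 - 18)/2 = 49/2
Step 3: u2 = (total - d1 + d2)/2 = (55 - 12 + 18)/2 = 61/2
Step 4: Nash product = (49/2 - 12) * (61/2 - 18)
Step 5: = 25/2 * 25/2 = 625/4

625/4


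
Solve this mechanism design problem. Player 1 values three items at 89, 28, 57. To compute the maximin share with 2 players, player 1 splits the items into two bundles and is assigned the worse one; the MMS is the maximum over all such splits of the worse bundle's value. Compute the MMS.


Step 1: Item values = 89, 28, 57
Step 2: Enumerate all 2-bundle partitions and take the smaller bundle:
  Partition 1: {89} vs {28,57} -> bundles 89, 85; min = 85
  Partition 2: {28} vs {89,57} -> bundles 28, 146; min = 28
  Partition 3: {57} vs {89,28} -> bundles 57, 117; min = 57
Step 3: MMS = max(85, 28, 57) = 85

85


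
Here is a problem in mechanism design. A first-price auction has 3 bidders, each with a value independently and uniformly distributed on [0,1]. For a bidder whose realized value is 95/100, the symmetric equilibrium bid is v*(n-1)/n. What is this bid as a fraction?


Step 1: The symmetric BNE bidding function is b(v) = v * (n-1) / n
Step 2: Substitute v = 19/20 and n = 3
Step 3: b = 19/20 * 2/3
Step 4: b = 19/30

19/30


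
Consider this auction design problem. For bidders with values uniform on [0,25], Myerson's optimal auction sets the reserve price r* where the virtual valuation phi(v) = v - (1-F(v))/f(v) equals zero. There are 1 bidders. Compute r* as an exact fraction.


Step 1: For U[0,25], F(v) = v/25 and f(v) = 1/25
Step 2: phi(v) = v - (1 - v/25)/(1/25) = v - (25 - v) = 2v - 25
Step 3: Set phi(r*) = 0: 2r* - 25 = 0
Step 4: r* = 25/2 (the number of bidders n = 1 does not enter)

25/2


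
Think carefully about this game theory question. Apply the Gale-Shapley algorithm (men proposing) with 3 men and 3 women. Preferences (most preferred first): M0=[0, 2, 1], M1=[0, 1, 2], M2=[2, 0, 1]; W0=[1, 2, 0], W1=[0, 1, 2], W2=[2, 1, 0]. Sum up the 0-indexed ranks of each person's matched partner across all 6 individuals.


Step 1: Run Gale-Shapley (men propose, women hold best offer):
  M0 proposes to W0; she accepts
  M1 proposes to W0; she switches from M0
  M2 proposes to W2; she accepts
  M0 proposes to W2; rejected
  M0 proposes to W1; she accepts
Step 2: Final matching: W0-M1, W1-M0, W2-M2
Step 3: 0-indexed ranks (man's rank of his match, then woman's): 0 + 0 + 2 + 0 + 0 + 0
Step 4: Total rank sum = 2

2


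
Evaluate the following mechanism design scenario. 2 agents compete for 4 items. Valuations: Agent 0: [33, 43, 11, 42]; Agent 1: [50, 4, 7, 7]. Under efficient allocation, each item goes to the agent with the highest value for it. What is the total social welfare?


Step 1: For each item, find the maximum value among all agents.
Step 2: Item 0 -> Agent 1 (value 50)
Step 3: Item 1 -> Agent 0 (value 43)
Step 4: Item 2 -> Agent 0 (value 11)
Step 5: Item 3 -> Agent 0 (value 42)
Step 6: Total welfare = 50 + 43 + 11 + 42 = 146

146


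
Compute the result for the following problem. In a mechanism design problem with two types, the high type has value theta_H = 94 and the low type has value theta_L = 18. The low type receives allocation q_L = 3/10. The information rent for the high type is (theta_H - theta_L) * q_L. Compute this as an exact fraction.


Step 1: theta_H - theta_L = 94 - 18 = 76
Step 2: Information rent = (theta_H - theta_L) * q_L
Step 3: = 76 * 3/10
Step 4: = 114/5

114/5


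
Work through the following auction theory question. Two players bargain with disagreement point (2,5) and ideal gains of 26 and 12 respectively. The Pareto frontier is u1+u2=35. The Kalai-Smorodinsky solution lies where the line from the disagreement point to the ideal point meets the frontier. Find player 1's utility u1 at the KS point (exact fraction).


Step 1: At the KS point, (u1-d1)/r1 = (u2-d2)/r2 = t and u1+u2 = 35
Step 2: u1 = d1 + r1*t and u2 = d2 + r2*t, so (d1 + r1*t) + (d2 + r2*t) = 35
Step 3: t = (35 - 2 - 5)/(26 + 12) = 28/38 = 14/19
Step 4: u1 = d1 + r1*t = 2 + 26 * 14/19 = 402/19
Step 5: (Check: u2 = d2 + r2*t = 263/19; u1+u2 = 402/19 + 263/19 = 35, on the frontier.)

402/19


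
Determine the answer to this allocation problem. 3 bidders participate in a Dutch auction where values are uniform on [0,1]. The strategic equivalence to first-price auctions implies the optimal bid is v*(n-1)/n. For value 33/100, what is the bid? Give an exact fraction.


Step 1: Dutch auctions are strategically equivalent to first-price auctions
Step 2: The equilibrium bid is b(v) = v*(n-1)/n
Step 3: b = 33/100 * 2/3
Step 4: b = 11/50

11/50


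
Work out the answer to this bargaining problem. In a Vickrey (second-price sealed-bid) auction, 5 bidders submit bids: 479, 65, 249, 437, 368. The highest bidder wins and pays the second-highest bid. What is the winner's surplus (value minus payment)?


Step 1: Sort bids in descending order: 479, 437, 368, 249, 65
Step 2: The winning bid is the highest: 479
Step 3: The payment equals the second-highest bid: 437
Step 4: Surplus = winner's bid - payment = 479 - 437 = 42

42


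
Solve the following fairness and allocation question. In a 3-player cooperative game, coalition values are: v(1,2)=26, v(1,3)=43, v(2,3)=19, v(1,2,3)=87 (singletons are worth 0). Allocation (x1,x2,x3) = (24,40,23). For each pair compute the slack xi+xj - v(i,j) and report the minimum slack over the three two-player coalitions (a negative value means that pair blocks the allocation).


Step 1: Slack for coalition (1,2): x1+x2 - v12 = 64 - 26 = 38
Step 2: Slack for coalition (1,3): x1+x3 - v13 = 47 - 43 = 4
Step 3: Slack for coalition (2,3): x2+x3 - v23 = 63 - 19 = 44
Step 4: Minimum slack = min(38, 4, 44) = 4, attained by (1,3); no pair can gain by deviating, so the allocation is in the core

4


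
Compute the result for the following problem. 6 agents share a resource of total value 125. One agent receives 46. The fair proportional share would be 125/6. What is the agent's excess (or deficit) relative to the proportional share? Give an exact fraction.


Step 1: Proportional share = 125/6
Step 2: Agent's actual allocation = 46
Step 3: Excess = 46 - 125/6 = 151/6

151/6


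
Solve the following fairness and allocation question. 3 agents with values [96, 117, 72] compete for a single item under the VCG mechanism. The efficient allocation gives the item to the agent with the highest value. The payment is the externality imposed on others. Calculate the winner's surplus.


Step 1: The winner is the agent with the highest value: agent 1 with value 117
Step 2: Values of other agents: [96, 72]
Step 3: VCG payment = max of others' values = 96
Step 4: Surplus = 117 - 96 = 21

21


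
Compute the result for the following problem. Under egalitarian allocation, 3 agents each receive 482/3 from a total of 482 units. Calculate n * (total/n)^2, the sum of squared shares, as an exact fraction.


Step 1: Each agent's share = 482/3
Step 2: Square of each share = (482/3)^2 = 232324/9
Step 3: Sum of squares = 3 * 232324/9 = 232324/3

232324/3


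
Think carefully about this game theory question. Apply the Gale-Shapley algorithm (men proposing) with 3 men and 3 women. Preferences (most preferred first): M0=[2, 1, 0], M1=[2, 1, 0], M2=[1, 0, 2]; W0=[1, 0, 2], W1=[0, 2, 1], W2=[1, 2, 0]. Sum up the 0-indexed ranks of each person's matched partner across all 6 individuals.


Step 1: Run Gale-Shapley (men propose, women hold best offer):
  M0 proposes to W2; she accepts
  M1 proposes to W2; she switches from M0
  M2 proposes to W1; she accepts
  M0 proposes to W1; she switches from M2
  M2 proposes to W0; she accepts
Step 2: Final matching: W0-M2, W1-M0, W2-M1
Step 3: 0-indexed ranks (man's rank of his match, then woman's): 1 + 2 + 1 + 0 + 0 + 0
Step 4: Total rank sum = 4

4


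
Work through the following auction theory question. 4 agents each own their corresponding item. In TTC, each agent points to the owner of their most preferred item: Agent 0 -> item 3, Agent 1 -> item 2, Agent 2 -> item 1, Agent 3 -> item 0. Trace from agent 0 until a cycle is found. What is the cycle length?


Step 1: Trace the pointer graph from agent 0: 0 -> 3 -> 0
Step 2: A cycle is detected when we revisit agent 0
Step 3: The cycle is: 0 -> 3 -> 0
Step 4: Cycle length = 2

2


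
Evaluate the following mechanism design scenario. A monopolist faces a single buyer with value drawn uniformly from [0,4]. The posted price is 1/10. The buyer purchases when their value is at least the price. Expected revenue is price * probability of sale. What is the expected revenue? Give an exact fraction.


Step 1: Posted price r = 1/10, value support [0,4]
Step 2: P(v >= r) = (4 - 1/10)/4 = 39/40
Step 3: Expected revenue = r * P(v >= r) = 1/10 * 39/40
Step 4: Revenue = 39/400

39/400


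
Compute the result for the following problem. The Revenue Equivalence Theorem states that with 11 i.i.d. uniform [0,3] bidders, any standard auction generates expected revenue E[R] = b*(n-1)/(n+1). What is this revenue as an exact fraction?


Step 1: By Revenue Equivalence, expected revenue = b*(n-1)/(n+1)
Step 2: Substituting n = 11, b = 3
Step 3: Revenue = 3*(11-1)/(11+1) = 3*10/12
Step 4: Revenue = 30/12 = 5/2

5/2


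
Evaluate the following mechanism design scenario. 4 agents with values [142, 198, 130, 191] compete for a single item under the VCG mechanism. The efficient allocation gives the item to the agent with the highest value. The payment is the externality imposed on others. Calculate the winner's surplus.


Step 1: The winner is the agent with the highest value: agent 1 with value 198
Step 2: Values of other agents: [142, 130, 191]
Step 3: VCG payment = max of others' values = 191
Step 4: Surplus = 198 - 191 = 7

7


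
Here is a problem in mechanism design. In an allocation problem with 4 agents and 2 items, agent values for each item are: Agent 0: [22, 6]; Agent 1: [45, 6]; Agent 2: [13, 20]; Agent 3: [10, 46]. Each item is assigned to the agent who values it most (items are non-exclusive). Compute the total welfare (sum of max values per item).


Step 1: For each item, find the maximum value among all agents.
Step 2: Item 0 -> Agent 1 (value 45)
Step 3: Item 1 -> Agent 3 (value 46)
Step 4: Total welfare = 45 + 46 = 91

91


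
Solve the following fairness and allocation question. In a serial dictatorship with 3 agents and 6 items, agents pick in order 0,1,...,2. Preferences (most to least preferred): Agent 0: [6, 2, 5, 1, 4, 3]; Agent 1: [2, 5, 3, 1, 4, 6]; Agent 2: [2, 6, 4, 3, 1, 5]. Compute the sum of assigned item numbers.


Step 1: Agent 0 picks item 6
Step 2: Agent 1 picks item 2
Step 3: Agent 2 picks item 4
Step 4: Sum = 6 + 2 + 4 = 12

12


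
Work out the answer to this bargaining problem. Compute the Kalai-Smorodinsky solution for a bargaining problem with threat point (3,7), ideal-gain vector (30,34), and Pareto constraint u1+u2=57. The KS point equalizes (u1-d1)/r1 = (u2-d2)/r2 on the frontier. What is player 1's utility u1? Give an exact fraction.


Step 1: At the KS point, (u1-d1)/r1 = (u2-d2)/r2 = t and u1+u2 = 57
Step 2: u1 = d1 + r1*t and u2 = d2 + r2*t, so (d1 + r1*t) + (d2 + r2*t) = 57
Step 3: t = (57 - 3 - 7)/(30 + 34) = 47/64
Step 4: u1 = d1 + r1*t = 3 + 30 * 47/64 = 801/32
Step 5: (Check: u2 = d2 + r2*t = 1023/32; u1+u2 = 801/32 + 1023/32 = 57, on the frontier.)

801/32


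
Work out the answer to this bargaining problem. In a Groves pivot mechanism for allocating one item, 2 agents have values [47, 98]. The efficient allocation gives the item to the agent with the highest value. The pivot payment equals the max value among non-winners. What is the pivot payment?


Step 1: The efficient winner is agent 1 with value 98
Step 2: Other agents' values: [47]
Step 3: Pivot payment = max(others) = 47
Step 4: The winner pays 47

47


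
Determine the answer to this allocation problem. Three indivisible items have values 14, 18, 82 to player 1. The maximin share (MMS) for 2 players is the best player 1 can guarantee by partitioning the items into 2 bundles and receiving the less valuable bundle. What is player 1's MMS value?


Step 1: Item values = 14, 18, 82
Step 2: Enumerate all 2-bundle partitions and take the smaller bundle:
  Partition 1: {14} vs {18,82} -> bundles 14, 100; min = 14
  Partition 2: {18} vs {14,82} -> bundles 18, 96; min = 18
  Partition 3: {82} vs {14,18} -> bundles 82, 32; min = 32
Step 3: MMS = max(14, 18, 32) = 32

32


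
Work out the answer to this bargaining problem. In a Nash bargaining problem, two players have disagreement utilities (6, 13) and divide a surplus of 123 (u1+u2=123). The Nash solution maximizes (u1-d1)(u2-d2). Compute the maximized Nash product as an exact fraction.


Step 1: The Nash solution splits surplus symmetrically above the disagreement point
Step 2: u1 = (total + d1 - d2)/2 = (123 + 6 - 13)/2 = 58
Step 3: u2 = (total - d1 + d2)/2 = (123 - 6 + 13)/2 = 65
Step 4: Nash product = (58 - 6) * (65 - 13)
Step 5: = 52 * 52 = 2704

2704


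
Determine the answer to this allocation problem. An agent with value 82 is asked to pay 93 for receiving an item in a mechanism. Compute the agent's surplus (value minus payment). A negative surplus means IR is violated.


Step 1: Surplus = value - payment = 82 - 93 = -11
Step 2: IR is violated (surplus < 0)

-11


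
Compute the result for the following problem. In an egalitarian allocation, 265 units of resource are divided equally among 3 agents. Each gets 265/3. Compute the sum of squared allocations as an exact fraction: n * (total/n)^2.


Step 1: Each agent's share = 265/3
Step 2: Square of each share = (265/3)^2 = 70225/9
Step 3: Sum of squares = 3 * 70225/9 = 70225/3

70225/3


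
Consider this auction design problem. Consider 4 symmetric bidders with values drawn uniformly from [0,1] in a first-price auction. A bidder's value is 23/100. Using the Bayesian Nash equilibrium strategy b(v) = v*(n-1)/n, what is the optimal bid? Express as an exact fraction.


Step 1: The symmetric BNE bidding function is b(v) = v * (n-1) / n
Step 2: Substitute v = 23/100 and n = 4
Step 3: b = 23/100 * 3/4
Step 4: b = 69/400

69/400


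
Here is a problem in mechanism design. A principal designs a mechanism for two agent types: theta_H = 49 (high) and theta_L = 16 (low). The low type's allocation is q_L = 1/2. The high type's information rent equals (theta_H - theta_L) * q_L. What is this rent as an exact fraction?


Step 1: theta_H - theta_L = 49 - 16 = 33
Step 2: Information rent = (theta_H - theta_L) * q_L
Step 3: = 33 * 1/2
Step 4: = 33/2

33/2


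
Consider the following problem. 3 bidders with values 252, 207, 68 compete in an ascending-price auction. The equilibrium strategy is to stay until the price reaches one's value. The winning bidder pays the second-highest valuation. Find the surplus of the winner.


Step 1: Identify the highest value: 252
Step 2: Identify the second-highest value: 207
Step 3: The final price = second-highest value = 207
Step 4: Surplus = 252 - 207 = 45

45


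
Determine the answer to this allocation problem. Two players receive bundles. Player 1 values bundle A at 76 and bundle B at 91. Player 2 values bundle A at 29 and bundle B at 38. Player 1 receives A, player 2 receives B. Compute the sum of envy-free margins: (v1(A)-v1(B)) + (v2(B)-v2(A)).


Step 1: Player 1's margin = v1(A) - v1(B) = 76 - 91 = -15
Step 2: Player 2's margin = v2(B) - v2(A) = 38 - 29 = 9
Step 3: Total margin = -15 + 9 = -6

-6


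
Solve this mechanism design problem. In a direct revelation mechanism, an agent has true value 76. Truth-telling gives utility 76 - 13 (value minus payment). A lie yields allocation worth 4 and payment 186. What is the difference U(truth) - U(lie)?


Step 1: U(truth) = value - payment = 76 - 13 = 63
Step 2: U(lie) = allocation - payment = 4 - 186 = -182
Step 3: IC gap = 63 - (-182) = 245

245


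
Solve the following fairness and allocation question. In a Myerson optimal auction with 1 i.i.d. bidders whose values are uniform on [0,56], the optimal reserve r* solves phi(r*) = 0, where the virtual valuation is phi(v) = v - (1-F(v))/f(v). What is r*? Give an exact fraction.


Step 1: For U[0,56], F(v) = v/56 and f(v) = 1/56
Step 2: phi(v) = v - (1 - v/56)/(1/56) = v - (56 - v) = 2v - 56
Step 3: Set phi(r*) = 0: 2r* - 56 = 0
Step 4: r* = 56/2 = 28 (the number of bidders n = 1 does not enter)

28


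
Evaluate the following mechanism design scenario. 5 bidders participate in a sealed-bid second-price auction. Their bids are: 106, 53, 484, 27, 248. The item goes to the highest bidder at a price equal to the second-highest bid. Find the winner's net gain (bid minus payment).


Step 1: Sort bids in descending order: 484, 248, 106, 53, 27
Step 2: The winning bid is the highest: 484
Step 3: The payment equals the second-highest bid: 248
Step 4: Surplus = winner's bid - payment = 484 - 248 = 236

236


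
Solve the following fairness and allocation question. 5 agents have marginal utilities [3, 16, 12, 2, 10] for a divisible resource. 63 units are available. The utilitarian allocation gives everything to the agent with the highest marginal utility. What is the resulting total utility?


Step 1: The marginal utilities are [3, 16, 12, 2, 10]
Step 2: The highest marginal utility is 16
Step 3: All 63 units go to that agent
Step 4: Total utility = 16 * 63 = 1008

1008


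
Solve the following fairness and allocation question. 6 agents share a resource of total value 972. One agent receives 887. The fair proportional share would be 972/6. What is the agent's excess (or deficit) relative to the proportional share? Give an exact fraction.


Step 1: Proportional share = 972/6 = 162
Step 2: Agent's actual allocation = 887
Step 3: Excess = 887 - 162 = 725

725


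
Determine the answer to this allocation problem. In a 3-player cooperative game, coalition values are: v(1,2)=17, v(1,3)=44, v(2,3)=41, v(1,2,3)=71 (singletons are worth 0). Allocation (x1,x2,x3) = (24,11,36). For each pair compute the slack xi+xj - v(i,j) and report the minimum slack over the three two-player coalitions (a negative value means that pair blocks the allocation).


Step 1: Slack for coalition (1,2): x1+x2 - v12 = 35 - 17 = 18
Step 2: Slack for coalition (1,3): x1+x3 - v13 = 60 - 44 = 16
Step 3: Slack for coalition (2,3): x2+x3 - v23 = 47 - 41 = 6
Step 4: Minimum slack = min(18, 16, 6) = 6, attained by (2,3); no pair can gain by deviating, so the allocation is in the core

6


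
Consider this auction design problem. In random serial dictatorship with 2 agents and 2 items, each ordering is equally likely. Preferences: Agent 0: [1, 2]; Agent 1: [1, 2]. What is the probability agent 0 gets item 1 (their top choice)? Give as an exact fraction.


Step 1: Agent 0 wants item 1
Step 2: There are 2 possible orderings of agents
Step 3: In 1 orderings, agent 0 gets item 1
Step 4: Probability = 1/2

1/2


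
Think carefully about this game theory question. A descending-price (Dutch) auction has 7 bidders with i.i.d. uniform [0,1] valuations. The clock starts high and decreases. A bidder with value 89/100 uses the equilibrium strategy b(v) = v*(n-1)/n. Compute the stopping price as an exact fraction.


Step 1: Dutch auctions are strategically equivalent to first-price auctions
Step 2: The equilibrium bid is b(v) = v*(n-1)/n
Step 3: b = 89/100 * 6/7
Step 4: b = 267/350

267/350


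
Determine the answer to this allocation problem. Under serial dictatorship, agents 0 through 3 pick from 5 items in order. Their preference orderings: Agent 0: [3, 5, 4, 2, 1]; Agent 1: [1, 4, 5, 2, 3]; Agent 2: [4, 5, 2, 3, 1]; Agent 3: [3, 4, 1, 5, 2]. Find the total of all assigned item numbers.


Step 1: Agent 0 picks item 3
Step 2: Agent 1 picks item 1
Step 3: Agent 2 picks item 4
Step 4: Agent 3 picks item 5
Step 5: Sum = 3 + 1 + 4 + 5 = 13

13


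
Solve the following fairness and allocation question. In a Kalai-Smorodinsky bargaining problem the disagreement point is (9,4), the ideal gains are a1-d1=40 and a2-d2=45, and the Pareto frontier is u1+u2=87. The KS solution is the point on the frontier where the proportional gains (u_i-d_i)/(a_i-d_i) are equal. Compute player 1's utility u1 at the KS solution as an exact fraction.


Step 1: At the KS point, (u1-d1)/r1 = (u2-d2)/r2 = t and u1+u2 = 87
Step 2: u1 = d1 + r1*t and u2 = d2 + r2*t, so (d1 + r1*t) + (d2 + r2*t) = 87
Step 3: t = (87 - 9 - 4)/(40 + 45) = 74/85
Step 4: u1 = d1 + r1*t = 9 + 40 * 74/85 = 745/17
Step 5: (Check: u2 = d2 + r2*t = 734/17; u1+u2 = 745/17 + 734/17 = 87, on the frontier.)

745/17


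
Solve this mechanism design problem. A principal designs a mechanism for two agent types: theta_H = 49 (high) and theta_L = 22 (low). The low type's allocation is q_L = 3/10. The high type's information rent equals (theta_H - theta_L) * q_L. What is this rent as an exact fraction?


Step 1: theta_H - theta_L = 49 - 22 = 27
Step 2: Information rent = (theta_H - theta_L) * q_L
Step 3: = 27 * 3/10
Step 4: = 81/10

81/10


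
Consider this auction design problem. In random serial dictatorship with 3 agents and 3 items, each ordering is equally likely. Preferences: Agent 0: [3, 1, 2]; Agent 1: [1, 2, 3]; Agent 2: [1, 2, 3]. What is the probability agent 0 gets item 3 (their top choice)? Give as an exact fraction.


Step 1: Agent 0 wants item 3
Step 2: There are 6 possible orderings of agents
Step 3: In 6 orderings, agent 0 gets item 3
Step 4: Probability = 6/6 = 1

1


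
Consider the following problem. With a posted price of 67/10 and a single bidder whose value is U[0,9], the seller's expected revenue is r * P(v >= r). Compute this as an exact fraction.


Step 1: Posted price r = 67/10, value support [0,9]
Step 2: P(v >= r) = (9 - 67/10)/9 = 23/90
Step 3: Expected revenue = r * P(v >= r) = 67/10 * 23/90
Step 4: Revenue = 1541/900

1541/900


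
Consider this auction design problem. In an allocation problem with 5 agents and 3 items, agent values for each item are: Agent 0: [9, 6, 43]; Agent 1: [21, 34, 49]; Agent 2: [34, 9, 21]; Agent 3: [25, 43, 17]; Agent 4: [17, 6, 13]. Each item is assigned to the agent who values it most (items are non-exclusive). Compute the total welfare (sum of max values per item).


Step 1: For each item, find the maximum value among all agents.
Step 2: Item 0 -> Agent 2 (value 34)
Step 3: Item 1 -> Agent 3 (value 43)
Step 4: Item 2 -> Agent 1 (value 49)
Step 5: Total welfare = 34 + 43 + 49 = 126

126


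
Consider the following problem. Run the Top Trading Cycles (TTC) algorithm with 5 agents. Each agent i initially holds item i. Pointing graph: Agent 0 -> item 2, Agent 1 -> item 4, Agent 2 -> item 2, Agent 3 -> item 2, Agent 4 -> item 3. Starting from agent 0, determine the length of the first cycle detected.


Step 1: Trace the pointer graph from agent 0: 0 -> 2 -> 2
Step 2: A cycle is detected when we revisit agent 2
Step 3: The cycle is: 2 -> 2
Step 4: Cycle length = 1

1


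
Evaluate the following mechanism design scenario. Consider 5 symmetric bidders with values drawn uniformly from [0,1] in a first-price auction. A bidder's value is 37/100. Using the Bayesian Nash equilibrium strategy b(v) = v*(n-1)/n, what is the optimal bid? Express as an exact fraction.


Step 1: The symmetric BNE bidding function is b(v) = v * (n-1) / n
Step 2: Substitute v = 37/100 and n = 5
Step 3: b = 37/100 * 4/5
Step 4: b = 37/125

37/125


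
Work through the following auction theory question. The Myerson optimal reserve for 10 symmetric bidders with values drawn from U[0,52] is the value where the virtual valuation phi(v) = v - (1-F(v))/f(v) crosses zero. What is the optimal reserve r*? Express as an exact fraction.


Step 1: For U[0,52], F(v) = v/52 and f(v) = 1/52
Step 2: phi(v) = v - (1 - v/52)/(1/52) = v - (52 - v) = 2v - 52
Step 3: Set phi(r*) = 0: 2r* - 52 = 0
Step 4: r* = 52/2 = 26 (the number of bidders n = 10 does not enter)

26


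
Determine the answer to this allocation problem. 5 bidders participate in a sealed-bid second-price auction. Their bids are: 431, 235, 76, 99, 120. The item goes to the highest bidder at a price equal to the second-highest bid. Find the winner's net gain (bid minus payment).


Step 1: Sort bids in descending order: 431, 235, 120, 99, 76
Step 2: The winning bid is the highest: 431
Step 3: The payment equals the second-highest bid: 235
Step 4: Surplus = winner's bid - payment = 431 - 235 = 196

196


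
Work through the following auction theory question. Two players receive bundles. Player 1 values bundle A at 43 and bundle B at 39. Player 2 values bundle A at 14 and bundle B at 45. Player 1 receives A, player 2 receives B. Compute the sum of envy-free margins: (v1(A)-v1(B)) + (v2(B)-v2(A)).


Step 1: Player 1's margin = v1(A) - v1(B) = 43 - 39 = 4
Step 2: Player 2's margin = v2(B) - v2(A) = 45 - 14 = 31
Step 3: Total margin = 4 + 31 = 35

35


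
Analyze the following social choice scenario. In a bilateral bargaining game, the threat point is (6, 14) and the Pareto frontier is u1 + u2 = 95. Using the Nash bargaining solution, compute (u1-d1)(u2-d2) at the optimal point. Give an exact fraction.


Step 1: The Nash solution splits surplus symmetrically above the disagreement point
Step 2: u1 = (total + d1 - d2)/2 = (95 + 6 - 14)/2 = 87/2
Step 3: u2 = (total - d1 + d2)/2 = (95 - 6 + 14)/2 = 103/2
Step 4: Nash product = (87/2 - 6) * (103/2 - 14)
Step 5: = 75/2 * 75/2 = 5625/4

5625/4


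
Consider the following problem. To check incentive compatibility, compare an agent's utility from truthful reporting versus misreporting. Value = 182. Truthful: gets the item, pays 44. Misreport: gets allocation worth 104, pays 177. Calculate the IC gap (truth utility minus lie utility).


Step 1: U(truth) = value - payment = 182 - 44 = 138
Step 2: U(lie) = allocation - payment = 104 - 177 = -73
Step 3: IC gap = 138 - (-73) = 211

211


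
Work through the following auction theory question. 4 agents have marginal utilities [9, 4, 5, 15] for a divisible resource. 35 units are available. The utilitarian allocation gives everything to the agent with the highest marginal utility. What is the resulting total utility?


Step 1: The marginal utilities are [9, 4, 5, 15]
Step 2: The highest marginal utility is 15
Step 3: All 35 units go to that agent
Step 4: Total utility = 15 * 35 = 525

525
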